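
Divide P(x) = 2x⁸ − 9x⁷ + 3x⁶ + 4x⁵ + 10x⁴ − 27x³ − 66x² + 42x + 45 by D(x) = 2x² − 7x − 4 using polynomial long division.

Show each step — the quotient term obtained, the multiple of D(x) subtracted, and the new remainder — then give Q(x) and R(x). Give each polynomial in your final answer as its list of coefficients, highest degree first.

Q = [1, -1, 0, 0, 5, 4, -9]; R = [-5, 9]

Step 1: lead(2x⁸ − 9x⁷ + 3x⁶ + 4x⁵ + 10x⁴ − 27x³ − 66x² + 42x + 45) ÷ lead(D) = 2x⁸ ÷ 2x² = x⁶. Subtract (x⁶)·D = 2x⁸ − 7x⁷ − 4x⁶. Remainder: −2x⁷ + 7x⁶ + 4x⁵ + 10x⁴ − 27x³ − 66x² + 42x + 45.
Step 2: lead(−2x⁷ + 7x⁶ + 4x⁵ + 10x⁴ − 27x³ − 66x² + 42x + 45) ÷ lead(D) = −2x⁷ ÷ 2x² = −x⁵. Subtract (−x⁵)·D = −2x⁷ + 7x⁶ + 4x⁵. Remainder: 10x⁴ − 27x³ − 66x² + 42x + 45.
Step 3: lead(10x⁴ − 27x³ − 66x² + 42x + 45) ÷ lead(D) = 10x⁴ ÷ 2x² = 5x². Subtract (5x²)·D = 10x⁴ − 35x³ − 20x². Remainder: 8x³ − 46x² + 42x + 45.
Step 4: lead(8x³ − 46x² + 42x + 45) ÷ lead(D) = 8x³ ÷ 2x² = 4x. Subtract (4x)·D = 8x³ − 28x² − 16x. Remainder: −18x² + 58x + 45.
Step 5: lead(−18x² + 58x + 45) ÷ lead(D) = −18x² ÷ 2x² = −9. Subtract (−9)·D = −18x² + 63x + 36. Remainder: −5x + 9.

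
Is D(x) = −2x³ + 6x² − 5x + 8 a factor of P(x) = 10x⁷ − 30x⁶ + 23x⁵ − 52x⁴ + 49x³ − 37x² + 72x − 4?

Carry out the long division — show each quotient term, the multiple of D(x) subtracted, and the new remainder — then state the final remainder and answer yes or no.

R(x) = −4, so D(x) is not a factor of P(x). no

Step 1: lead(10x⁷ − 30x⁶ + 23x⁵ − 52x⁴ + 49x³ − 37x² + 72x − 4) ÷ lead(D) = 10x⁷ ÷ −2x³ = −5x⁴. Subtract (−5x⁴)·D = 10x⁷ − 30x⁶ + 25x⁵ − 40x⁴. Remainder: −2x⁵ − 12x⁴ + 49x³ − 37x² + 72x − 4.
Step 2: lead(−2x⁵ − 12x⁴ + 49x³ − 37x² + 72x − 4) ÷ lead(D) = −2x⁵ ÷ −2x³ = x². Subtract (x²)·D = −2x⁵ + 6x⁴ − 5x³ + 8x². Remainder: −18x⁴ + 54x³ − 45x² + 72x − 4.
Step 3: lead(−18x⁴ + 54x³ − 45x² + 72x − 4) ÷ lead(D) = −18x⁴ ÷ −2x³ = 9x. Subtract (9x)·D = −18x⁴ + 54x³ − 45x² + 72x. Remainder: −4.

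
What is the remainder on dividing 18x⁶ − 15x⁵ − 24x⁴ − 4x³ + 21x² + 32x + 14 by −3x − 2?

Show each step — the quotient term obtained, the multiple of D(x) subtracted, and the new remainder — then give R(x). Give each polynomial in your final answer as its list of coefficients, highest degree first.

R = [2]

Step 1: lead(18x⁶ − 15x⁵ − 24x⁴ − 4x³ + 21x² + 32x + 14) ÷ lead(D) = 18x⁶ ÷ −3x = −6x⁵. Subtract (−6x⁵)·D = 18x⁶ + 12x⁵. Remainder: −27x⁵ − 24x⁴ − 4x³ + 21x² + 32x + 14.
Step 2: lead(−27x⁵ − 24x⁴ − 4x³ + 21x² + 32x + 14) ÷ lead(D) = −27x⁵ ÷ −3x = 9x⁴. Subtract (9x⁴)·D = −27x⁵ − 18x⁴. Remainder: −6x⁴ − 4x³ + 21x² + 32x + 14.
Step 3: lead(−6x⁴ − 4x³ + 21x² + 32x + 14) ÷ lead(D) = −6x⁴ ÷ −3x = 2x³. Subtract (2x³)·D = −6x⁴ − 4x³. Remainder: 21x² + 32x + 14.
Step 4: lead(21x² + 32x + 14) ÷ lead(D) = 21x² ÷ −3x = −7x. Subtract (−7x)·D = 21x² + 14x. Remainder: 18x + 14.
Step 5: lead(18x + 14) ÷ lead(D) = 18x ÷ −3x = −6. Subtract (−6)·D = 18x + 12. Remainder: 2.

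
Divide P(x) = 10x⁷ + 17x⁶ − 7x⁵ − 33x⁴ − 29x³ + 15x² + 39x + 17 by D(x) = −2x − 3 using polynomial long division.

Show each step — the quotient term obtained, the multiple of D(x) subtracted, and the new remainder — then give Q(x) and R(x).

Q(x) = −5x⁶ − x⁵ + 5x⁴ + 9x³ + x² − 9x − 6; R(x) = −1

Step 1: lead(10x⁷ + 17x⁶ − 7x⁵ − 33x⁴ − 29x³ + 15x² + 39x + 17) ÷ lead(D) = 10x⁷ ÷ −2x = −5x⁶. Subtract (−5x⁶)·D = 10x⁷ + 15x⁶. Remainder: 2x⁶ − 7x⁵ − 33x⁴ − 29x³ + 15x² + 39x + 17.
Step 2: lead(2x⁶ − 7x⁵ − 33x⁴ − 29x³ + 15x² + 39x + 17) ÷ lead(D) = 2x⁶ ÷ −2x = −x⁵. Subtract (−x⁵)·D = 2x⁶ + 3x⁵. Remainder: −10x⁵ − 33x⁴ − 29x³ + 15x² + 39x + 17.
Step 3: lead(−10x⁵ − 33x⁴ − 29x³ + 15x² + 39x + 17) ÷ lead(D) = −10x⁵ ÷ −2x = 5x⁴. Subtract (5x⁴)·D = −10x⁵ − 15x⁴. Remainder: −18x⁴ − 29x³ + 15x² + 39x + 17.
Step 4: lead(−18x⁴ − 29x³ + 15x² + 39x + 17) ÷ lead(D) = −18x⁴ ÷ −2x = 9x³. Subtract (9x³)·D = −18x⁴ − 27x³. Remainder: −2x³ + 15x² + 39x + 17.
Step 5: lead(−2x³ + 15x² + 39x + 17) ÷ lead(D) = −2x³ ÷ −2x = x². Subtract (x²)·D = −2x³ − 3x². Remainder: 18x² + 39x + 17.
Step 6: lead(18x² + 39x + 17) ÷ lead(D) = 18x² ÷ −2x = −9x. Subtract (−9x)·D = 18x² + 27x. Remainder: 12x + 17.
Step 7: lead(12x + 17) ÷ lead(D) = 12x ÷ −2x = −6. Subtract (−6)·D = 12x + 18. Remainder: −1.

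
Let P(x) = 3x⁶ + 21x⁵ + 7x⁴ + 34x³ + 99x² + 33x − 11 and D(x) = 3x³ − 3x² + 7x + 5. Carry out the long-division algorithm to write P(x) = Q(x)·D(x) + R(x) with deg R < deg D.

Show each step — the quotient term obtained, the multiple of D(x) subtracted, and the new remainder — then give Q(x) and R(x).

Q(x) = x³ + 8x² + 8x − 1; R(x) = −6

Step 1: lead(3x⁶ + 21x⁵ + 7x⁴ + 34x³ + 99x² + 33x − 11) ÷ lead(D) = 3x⁶ ÷ 3x³ = x³. Subtract (x³)·D = 3x⁶ − 3x⁵ + 7x⁴ + 5x³. Remainder: 24x⁵ + 29x³ + 99x² + 33x − 11.
Step 2: lead(24x⁵ + 29x³ + 99x² + 33x − 11) ÷ lead(D) = 24x⁵ ÷ 3x³ = 8x². Subtract (8x²)·D = 24x⁵ − 24x⁴ + 56x³ + 40x². Remainder: 24x⁴ − 27x³ + 59x² + 33x − 11.
Step 3: lead(24x⁴ − 27x³ + 59x² + 33x − 11) ÷ lead(D) = 24x⁴ ÷ 3x³ = 8x. Subtract (8x)·D = 24x⁴ − 24x³ + 56x² + 40x. Remainder: −3x³ + 3x² − 7x − 11.
Step 4: lead(−3x³ + 3x² − 7x − 11) ÷ lead(D) = −3x³ ÷ 3x³ = −1. Subtract (−1)·D = −3x³ + 3x² − 7x − 5. Remainder: −6.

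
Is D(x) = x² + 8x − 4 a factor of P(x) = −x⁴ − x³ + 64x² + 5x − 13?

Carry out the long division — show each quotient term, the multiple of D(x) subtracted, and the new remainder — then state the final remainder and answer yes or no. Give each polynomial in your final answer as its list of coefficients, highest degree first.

R = [1, 3], so D(x) is not a factor of P(x). no

Step 1: lead(−x⁴ − x³ + 64x² + 5x − 13) ÷ lead(D) = −x⁴ ÷ x² = −x². Subtract (−x²)·D = −x⁴ − 8x³ + 4x². Remainder: 7x³ + 60x² + 5x − 13.
Step 2: lead(7x³ + 60x² + 5x − 13) ÷ lead(D) = 7x³ ÷ x² = 7x. Subtract (7x)·D = 7x³ + 56x² − 28x. Remainder: 4x² + 33x − 13.
Step 3: lead(4x² + 33x − 13) ÷ lead(D) = 4x² ÷ x² = 4. Subtract (4)·D = 4x² + 32x − 16. Remainder: x + 3.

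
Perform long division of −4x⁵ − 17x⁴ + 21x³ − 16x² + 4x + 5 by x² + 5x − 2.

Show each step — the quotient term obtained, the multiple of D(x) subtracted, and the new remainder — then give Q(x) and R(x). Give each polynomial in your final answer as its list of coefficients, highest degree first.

Q = [-4, 3, -2, 0]; R = [5]

Step 1: lead(−4x⁵ − 17x⁴ + 21x³ − 16x² + 4x + 5) ÷ lead(D) = −4x⁵ ÷ x² = −4x³. Subtract (−4x³)·D = −4x⁵ − 20x⁴ + 8x³. Remainder: 3x⁴ + 13x³ − 16x² + 4x + 5.
Step 2: lead(3x⁴ + 13x³ − 16x² + 4x + 5) ÷ lead(D) = 3x⁴ ÷ x² = 3x². Subtract (3x²)·D = 3x⁴ + 15x³ − 6x². Remainder: −2x³ − 10x² + 4x + 5.
Step 3: lead(−2x³ − 10x² + 4x + 5) ÷ lead(D) = −2x³ ÷ x² = −2x. Subtract (−2x)·D = −2x³ − 10x² + 4x. Remainder: 5.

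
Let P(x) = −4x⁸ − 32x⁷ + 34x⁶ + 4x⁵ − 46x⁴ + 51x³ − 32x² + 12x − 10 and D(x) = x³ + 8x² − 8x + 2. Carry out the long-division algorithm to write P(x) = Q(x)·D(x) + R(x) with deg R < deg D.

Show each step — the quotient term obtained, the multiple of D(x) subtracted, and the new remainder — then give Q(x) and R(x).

Q(x) = −4x⁵ + 2x³ − 4x² + 2x − 1; R(x) = −8

Step 1: lead(−4x⁸ − 32x⁷ + 34x⁶ + 4x⁵ − 46x⁴ + 51x³ − 32x² + 12x − 10) ÷ lead(D) = −4x⁸ ÷ x³ = −4x⁵. Subtract (−4x⁵)·D = −4x⁸ − 32x⁷ + 32x⁶ − 8x⁵. Remainder: 2x⁶ + 12x⁵ − 46x⁴ + 51x³ − 32x² + 12x − 10.
Step 2: lead(2x⁶ + 12x⁵ − 46x⁴ + 51x³ − 32x² + 12x − 10) ÷ lead(D) = 2x⁶ ÷ x³ = 2x³. Subtract (2x³)·D = 2x⁶ + 16x⁵ − 16x⁴ + 4x³. Remainder: −4x⁵ − 30x⁴ + 47x³ − 32x² + 12x − 10.
Step 3: lead(−4x⁵ − 30x⁴ + 47x³ − 32x² + 12x − 10) ÷ lead(D) = −4x⁵ ÷ x³ = −4x². Subtract (−4x²)·D = −4x⁵ − 32x⁴ + 32x³ − 8x². Remainder: 2x⁴ + 15x³ − 24x² + 12x − 10.
Step 4: lead(2x⁴ + 15x³ − 24x² + 12x − 10) ÷ lead(D) = 2x⁴ ÷ x³ = 2x. Subtract (2x)·D = 2x⁴ + 16x³ − 16x² + 4x. Remainder: −x³ − 8x² + 8x − 10.
Step 5: lead(−x³ − 8x² + 8x − 10) ÷ lead(D) = −x³ ÷ x³ = −1. Subtract (−1)·D = −x³ − 8x² + 8x − 2. Remainder: −8.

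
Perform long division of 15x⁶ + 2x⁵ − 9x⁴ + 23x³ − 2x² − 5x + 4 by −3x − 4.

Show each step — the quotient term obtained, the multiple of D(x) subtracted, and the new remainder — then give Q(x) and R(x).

Step 1: lead(15x⁶ + 2x⁵ − 9x⁴ + 23x³ − 2x² − 5x + 4) ÷ lead(D) = 15x⁶ ÷ −3x = −5x⁵. Subtract (−5x⁵)·D = 15x⁶ + 20x⁵. Remainder: −18x⁵ − 9x⁴ + 23x³ − 2x² − 5x + 4.
Step 2: lead(−18x⁵ − 9x⁴ + 23x³ − 2x² − 5x + 4) ÷ lead(D) = −18x⁵ ÷ −3x = 6x⁴. Subtract (6x⁴)·D = −18x⁵ − 24x⁴. Remainder: 15x⁴ + 23x³ − 2x² − 5x + 4.
Step 3: lead(15x⁴ + 23x³ − 2x² − 5x + 4) ÷ lead(D) = 15x⁴ ÷ −3x = −5x³. Subtract (−5x³)·D = 15x⁴ + 20x³. Remainder: 3x³ − 2x² − 5x + 4.
Step 4: lead(3x³ − 2x² − 5x + 4) ÷ lead(D) = 3x³ ÷ −3x = −x². Subtract (−x²)·D = 3x³ + 4x². Remainder: −6x² − 5x + 4.
Step 5: lead(−6x² − 5x + 4) ÷ lead(D) = −6x² ÷ −3x = 2x. Subtract (2x)·D = −6x² − 8x. Remainder: 3x + 4.
Step 6: lead(3x + 4) ÷ lead(D) = 3x ÷ −3x = −1. Subtract (−1)·D = 3x + 4. Remainder: 0.

Q(x) = −5x⁵ + 6x⁴ − 5x³ − x² + 2x − 1; R(x) = 0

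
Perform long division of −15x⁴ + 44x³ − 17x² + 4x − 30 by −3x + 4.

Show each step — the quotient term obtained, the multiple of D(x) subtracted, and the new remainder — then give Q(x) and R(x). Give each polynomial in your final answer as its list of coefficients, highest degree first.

Step 1: lead(−15x⁴ + 44x³ − 17x² + 4x − 30) ÷ lead(D) = −15x⁴ ÷ −3x = 5x³. Subtract (5x³)·D = −15x⁴ + 20x³. Remainder: 24x³ − 17x² + 4x − 30.
Step 2: lead(24x³ − 17x² + 4x − 30) ÷ lead(D) = 24x³ ÷ −3x = −8x². Subtract (−8x²)·D = 24x³ − 32x². Remainder: 15x² + 4x − 30.
Step 3: lead(15x² + 4x − 30) ÷ lead(D) = 15x² ÷ −3x = −5x. Subtract (−5x)·D = 15x² − 20x. Remainder: 24x − 30.
Step 4: lead(24x − 30) ÷ lead(D) = 24x ÷ −3x = −8. Subtract (−8)·D = 24x − 32. Remainder: 2.

Q = [5, -8, -5, -8]; R = [2]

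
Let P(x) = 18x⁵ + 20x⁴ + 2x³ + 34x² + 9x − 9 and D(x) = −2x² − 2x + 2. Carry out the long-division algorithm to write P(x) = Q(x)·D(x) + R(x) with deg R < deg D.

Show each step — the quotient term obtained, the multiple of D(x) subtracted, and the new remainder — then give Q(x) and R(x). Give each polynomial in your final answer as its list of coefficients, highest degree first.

Q = [-9, -1, -9, -9]; R = [9, 9]

Step 1: lead(18x⁵ + 20x⁴ + 2x³ + 34x² + 9x − 9) ÷ lead(D) = 18x⁵ ÷ −2x² = −9x³. Subtract (−9x³)·D = 18x⁵ + 18x⁴ − 18x³. Remainder: 2x⁴ + 20x³ + 34x² + 9x − 9.
Step 2: lead(2x⁴ + 20x³ + 34x² + 9x − 9) ÷ lead(D) = 2x⁴ ÷ −2x² = −x². Subtract (−x²)·D = 2x⁴ + 2x³ − 2x². Remainder: 18x³ + 36x² + 9x − 9.
Step 3: lead(18x³ + 36x² + 9x − 9) ÷ lead(D) = 18x³ ÷ −2x² = −9x. Subtract (−9x)·D = 18x³ + 18x² − 18x. Remainder: 18x² + 27x − 9.
Step 4: lead(18x² + 27x − 9) ÷ lead(D) = 18x² ÷ −2x² = −9. Subtract (−9)·D = 18x² + 18x − 18. Remainder: 9x + 9.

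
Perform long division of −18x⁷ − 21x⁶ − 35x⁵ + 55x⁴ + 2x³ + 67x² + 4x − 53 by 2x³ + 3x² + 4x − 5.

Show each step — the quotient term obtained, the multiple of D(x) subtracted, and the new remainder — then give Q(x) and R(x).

Step 1: lead(−18x⁷ − 21x⁶ − 35x⁵ + 55x⁴ + 2x³ + 67x² + 4x − 53) ÷ lead(D) = −18x⁷ ÷ 2x³ = −9x⁴. Subtract (−9x⁴)·D = −18x⁷ − 27x⁶ − 36x⁵ + 45x⁴. Remainder: 6x⁶ + x⁵ + 10x⁴ + 2x³ + 67x² + 4x − 53.
Step 2: lead(6x⁶ + x⁵ + 10x⁴ + 2x³ + 67x² + 4x − 53) ÷ lead(D) = 6x⁶ ÷ 2x³ = 3x³. Subtract (3x³)·D = 6x⁶ + 9x⁵ + 12x⁴ − 15x³. Remainder: −8x⁵ − 2x⁴ + 17x³ + 67x² + 4x − 53.
Step 3: lead(−8x⁵ − 2x⁴ + 17x³ + 67x² + 4x − 53) ÷ lead(D) = −8x⁵ ÷ 2x³ = −4x². Subtract (−4x²)·D = −8x⁵ − 12x⁴ − 16x³ + 20x². Remainder: 10x⁴ + 33x³ + 47x² + 4x − 53.
Step 4: lead(10x⁴ + 33x³ + 47x² + 4x − 53) ÷ lead(D) = 10x⁴ ÷ 2x³ = 5x. Subtract (5x)·D = 10x⁴ + 15x³ + 20x² − 25x. Remainder: 18x³ + 27x² + 29x − 53.
Step 5: lead(18x³ + 27x² + 29x − 53) ÷ lead(D) = 18x³ ÷ 2x³ = 9. Subtract (9)·D = 18x³ + 27x² + 36x − 45. Remainder: −7x − 8.

Q(x) = −9x⁴ + 3x³ − 4x² + 5x + 9; R(x) = −7x − 8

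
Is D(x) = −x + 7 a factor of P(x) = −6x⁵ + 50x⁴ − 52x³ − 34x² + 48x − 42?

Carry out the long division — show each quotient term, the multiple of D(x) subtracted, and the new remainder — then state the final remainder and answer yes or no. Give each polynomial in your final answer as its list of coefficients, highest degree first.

Step 1: lead(−6x⁵ + 50x⁴ − 52x³ − 34x² + 48x − 42) ÷ lead(D) = −6x⁵ ÷ −x = 6x⁴. Subtract (6x⁴)·D = −6x⁵ + 42x⁴. Remainder: 8x⁴ − 52x³ − 34x² + 48x − 42.
Step 2: lead(8x⁴ − 52x³ − 34x² + 48x − 42) ÷ lead(D) = 8x⁴ ÷ −x = −8x³. Subtract (−8x³)·D = 8x⁴ − 56x³. Remainder: 4x³ − 34x² + 48x − 42.
Step 3: lead(4x³ − 34x² + 48x − 42) ÷ lead(D) = 4x³ ÷ −x = −4x². Subtract (−4x²)·D = 4x³ − 28x². Remainder: −6x² + 48x − 42.
Step 4: lead(−6x² + 48x − 42) ÷ lead(D) = −6x² ÷ −x = 6x. Subtract (6x)·D = −6x² + 42x. Remainder: 6x − 42.
Step 5: lead(6x − 42) ÷ lead(D) = 6x ÷ −x = −6. Subtract (−6)·D = 6x − 42. Remainder: 0.

R = [0], so D(x) is a factor of P(x). yes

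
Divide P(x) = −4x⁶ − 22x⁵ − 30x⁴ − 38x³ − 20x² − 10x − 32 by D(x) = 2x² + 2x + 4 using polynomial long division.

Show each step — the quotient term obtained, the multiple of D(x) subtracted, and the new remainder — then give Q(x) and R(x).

Q(x) = −2x⁴ − 9x³ − 2x² + x − 7; R(x) = −4

Step 1: lead(−4x⁶ − 22x⁵ − 30x⁴ − 38x³ − 20x² − 10x − 32) ÷ lead(D) = −4x⁶ ÷ 2x² = −2x⁴. Subtract (−2x⁴)·D = −4x⁶ − 4x⁵ − 8x⁴. Remainder: −18x⁵ − 22x⁴ − 38x³ − 20x² − 10x − 32.
Step 2: lead(−18x⁵ − 22x⁴ − 38x³ − 20x² − 10x − 32) ÷ lead(D) = −18x⁵ ÷ 2x² = −9x³. Subtract (−9x³)·D = −18x⁵ − 18x⁴ − 36x³. Remainder: −4x⁴ − 2x³ − 20x² − 10x − 32.
Step 3: lead(−4x⁴ − 2x³ − 20x² − 10x − 32) ÷ lead(D) = −4x⁴ ÷ 2x² = −2x². Subtract (−2x²)·D = −4x⁴ − 4x³ − 8x². Remainder: 2x³ − 12x² − 10x − 32.
Step 4: lead(2x³ − 12x² − 10x − 32) ÷ lead(D) = 2x³ ÷ 2x² = x. Subtract (x)·D = 2x³ + 2x² + 4x. Remainder: −14x² − 14x − 32.
Step 5: lead(−14x² − 14x − 32) ÷ lead(D) = −14x² ÷ 2x² = −7. Subtract (−7)·D = −14x² − 14x − 28. Remainder: −4.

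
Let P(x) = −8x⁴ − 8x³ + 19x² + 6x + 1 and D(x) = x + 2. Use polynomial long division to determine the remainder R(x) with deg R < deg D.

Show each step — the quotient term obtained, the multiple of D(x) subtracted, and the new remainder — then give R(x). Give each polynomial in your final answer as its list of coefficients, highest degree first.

R = [1]

Step 1: lead(−8x⁴ − 8x³ + 19x² + 6x + 1) ÷ lead(D) = −8x⁴ ÷ x = −8x³. Subtract (−8x³)·D = −8x⁴ − 16x³. Remainder: 8x³ + 19x² + 6x + 1.
Step 2: lead(8x³ + 19x² + 6x + 1) ÷ lead(D) = 8x³ ÷ x = 8x². Subtract (8x²)·D = 8x³ + 16x². Remainder: 3x² + 6x + 1.
Step 3: lead(3x² + 6x + 1) ÷ lead(D) = 3x² ÷ x = 3x. Subtract (3x)·D = 3x² + 6x. Remainder: 1.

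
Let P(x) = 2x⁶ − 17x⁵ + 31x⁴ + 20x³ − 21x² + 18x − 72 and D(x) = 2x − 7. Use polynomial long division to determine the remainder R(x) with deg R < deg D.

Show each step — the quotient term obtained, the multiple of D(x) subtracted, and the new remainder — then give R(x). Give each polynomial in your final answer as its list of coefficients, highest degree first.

R = [-9]

Step 1: lead(2x⁶ − 17x⁵ + 31x⁴ + 20x³ − 21x² + 18x − 72) ÷ lead(D) = 2x⁶ ÷ 2x = x⁵. Subtract (x⁵)·D = 2x⁶ − 7x⁵. Remainder: −10x⁵ + 31x⁴ + 20x³ − 21x² + 18x − 72.
Step 2: lead(−10x⁵ + 31x⁴ + 20x³ − 21x² + 18x − 72) ÷ lead(D) = −10x⁵ ÷ 2x = −5x⁴. Subtract (−5x⁴)·D = −10x⁵ + 35x⁴. Remainder: −4x⁴ + 20x³ − 21x² + 18x − 72.
Step 3: lead(−4x⁴ + 20x³ − 21x² + 18x − 72) ÷ lead(D) = −4x⁴ ÷ 2x = −2x³. Subtract (−2x³)·D = −4x⁴ + 14x³. Remainder: 6x³ − 21x² + 18x − 72.
Step 4: lead(6x³ − 21x² + 18x − 72) ÷ lead(D) = 6x³ ÷ 2x = 3x². Subtract (3x²)·D = 6x³ − 21x². Remainder: 18x − 72.
Step 5: lead(18x − 72) ÷ lead(D) = 18x ÷ 2x = 9. Subtract (9)·D = 18x − 63. Remainder: −9.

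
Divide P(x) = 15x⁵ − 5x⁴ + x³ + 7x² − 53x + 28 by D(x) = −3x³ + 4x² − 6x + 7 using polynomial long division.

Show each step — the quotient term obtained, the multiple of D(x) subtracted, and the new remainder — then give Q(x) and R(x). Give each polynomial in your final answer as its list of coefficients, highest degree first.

Q = [-5, -5, 3]; R = [7]

Step 1: lead(15x⁵ − 5x⁴ + x³ + 7x² − 53x + 28) ÷ lead(D) = 15x⁵ ÷ −3x³ = −5x². Subtract (−5x²)·D = 15x⁵ − 20x⁴ + 30x³ − 35x². Remainder: 15x⁴ − 29x³ + 42x² − 53x + 28.
Step 2: lead(15x⁴ − 29x³ + 42x² − 53x + 28) ÷ lead(D) = 15x⁴ ÷ −3x³ = −5x. Subtract (−5x)·D = 15x⁴ − 20x³ + 30x² − 35x. Remainder: −9x³ + 12x² − 18x + 28.
Step 3: lead(−9x³ + 12x² − 18x + 28) ÷ lead(D) = −9x³ ÷ −3x³ = 3. Subtract (3)·D = −9x³ + 12x² − 18x + 21. Remainder: 7.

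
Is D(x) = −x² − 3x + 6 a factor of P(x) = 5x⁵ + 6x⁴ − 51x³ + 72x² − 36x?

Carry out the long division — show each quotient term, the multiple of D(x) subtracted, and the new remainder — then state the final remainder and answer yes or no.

Step 1: lead(5x⁵ + 6x⁴ − 51x³ + 72x² − 36x) ÷ lead(D) = 5x⁵ ÷ −x² = −5x³. Subtract (−5x³)·D = 5x⁵ + 15x⁴ − 30x³. Remainder: −9x⁴ − 21x³ + 72x² − 36x.
Step 2: lead(−9x⁴ − 21x³ + 72x² − 36x) ÷ lead(D) = −9x⁴ ÷ −x² = 9x². Subtract (9x²)·D = −9x⁴ − 27x³ + 54x². Remainder: 6x³ + 18x² − 36x.
Step 3: lead(6x³ + 18x² − 36x) ÷ lead(D) = 6x³ ÷ −x² = −6x. Subtract (−6x)·D = 6x³ + 18x² − 36x. Remainder: 0.

R(x) = 0, so D(x) is a factor of P(x). yes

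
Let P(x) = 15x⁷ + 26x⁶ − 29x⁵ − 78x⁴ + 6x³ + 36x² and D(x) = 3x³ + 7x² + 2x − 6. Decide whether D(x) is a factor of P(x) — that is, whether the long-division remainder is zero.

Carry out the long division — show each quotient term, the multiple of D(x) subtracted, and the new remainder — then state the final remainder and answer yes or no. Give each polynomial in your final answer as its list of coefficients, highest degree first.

Step 1: lead(15x⁷ + 26x⁶ − 29x⁵ − 78x⁴ + 6x³ + 36x²) ÷ lead(D) = 15x⁷ ÷ 3x³ = 5x⁴. Subtract (5x⁴)·D = 15x⁷ + 35x⁶ + 10x⁵ − 30x⁴. Remainder: −9x⁶ − 39x⁵ − 48x⁴ + 6x³ + 36x².
Step 2: lead(−9x⁶ − 39x⁵ − 48x⁴ + 6x³ + 36x²) ÷ lead(D) = −9x⁶ ÷ 3x³ = −3x³. Subtract (−3x³)·D = −9x⁶ − 21x⁵ − 6x⁴ + 18x³. Remainder: −18x⁵ − 42x⁴ − 12x³ + 36x².
Step 3: lead(−18x⁵ − 42x⁴ − 12x³ + 36x²) ÷ lead(D) = −18x⁵ ÷ 3x³ = −6x². Subtract (−6x²)·D = −18x⁵ − 42x⁴ − 12x³ + 36x². Remainder: 0.

R = [0], so D(x) is a factor of P(x). yes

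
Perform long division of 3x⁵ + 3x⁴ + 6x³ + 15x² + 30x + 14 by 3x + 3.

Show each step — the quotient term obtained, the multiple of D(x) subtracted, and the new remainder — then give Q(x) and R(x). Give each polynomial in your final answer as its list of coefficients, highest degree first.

Q = [1, 0, 2, 3, 7]; R = [-7]

Step 1: lead(3x⁵ + 3x⁴ + 6x³ + 15x² + 30x + 14) ÷ lead(D) = 3x⁵ ÷ 3x = x⁴. Subtract (x⁴)·D = 3x⁵ + 3x⁴. Remainder: 6x³ + 15x² + 30x + 14.
Step 2: lead(6x³ + 15x² + 30x + 14) ÷ lead(D) = 6x³ ÷ 3x = 2x². Subtract (2x²)·D = 6x³ + 6x². Remainder: 9x² + 30x + 14.
Step 3: lead(9x² + 30x + 14) ÷ lead(D) = 9x² ÷ 3x = 3x. Subtract (3x)·D = 9x² + 9x. Remainder: 21x + 14.
Step 4: lead(21x + 14) ÷ lead(D) = 21x ÷ 3x = 7. Subtract (7)·D = 21x + 21. Remainder: −7.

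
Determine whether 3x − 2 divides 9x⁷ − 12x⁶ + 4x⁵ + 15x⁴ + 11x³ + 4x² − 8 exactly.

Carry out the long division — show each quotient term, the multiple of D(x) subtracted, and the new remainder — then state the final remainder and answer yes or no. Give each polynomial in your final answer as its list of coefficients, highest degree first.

R = [0], so D(x) is a factor of P(x). yes

Step 1: lead(9x⁷ − 12x⁶ + 4x⁵ + 15x⁴ + 11x³ + 4x² − 8) ÷ lead(D) = 9x⁷ ÷ 3x = 3x⁶. Subtract (3x⁶)·D = 9x⁷ − 6x⁶. Remainder: −6x⁶ + 4x⁵ + 15x⁴ + 11x³ + 4x² − 8.
Step 2: lead(−6x⁶ + 4x⁵ + 15x⁴ + 11x³ + 4x² − 8) ÷ lead(D) = −6x⁶ ÷ 3x = −2x⁵. Subtract (−2x⁵)·D = −6x⁶ + 4x⁵. Remainder: 15x⁴ + 11x³ + 4x² − 8.
Step 3: lead(15x⁴ + 11x³ + 4x² − 8) ÷ lead(D) = 15x⁴ ÷ 3x = 5x³. Subtract (5x³)·D = 15x⁴ − 10x³. Remainder: 21x³ + 4x² − 8.
Step 4: lead(21x³ + 4x² − 8) ÷ lead(D) = 21x³ ÷ 3x = 7x². Subtract (7x²)·D = 21x³ − 14x². Remainder: 18x² − 8.
Step 5: lead(18x² − 8) ÷ lead(D) = 18x² ÷ 3x = 6x. Subtract (6x)·D = 18x² − 12x. Remainder: 12x − 8.
Step 6: lead(12x − 8) ÷ lead(D) = 12x ÷ 3x = 4. Subtract (4)·D = 12x − 8. Remainder: 0.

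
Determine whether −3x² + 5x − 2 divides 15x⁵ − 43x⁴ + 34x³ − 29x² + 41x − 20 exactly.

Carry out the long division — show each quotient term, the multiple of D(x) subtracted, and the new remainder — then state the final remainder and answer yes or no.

Step 1: lead(15x⁵ − 43x⁴ + 34x³ − 29x² + 41x − 20) ÷ lead(D) = 15x⁵ ÷ −3x² = −5x³. Subtract (−5x³)·D = 15x⁵ − 25x⁴ + 10x³. Remainder: −18x⁴ + 24x³ − 29x² + 41x − 20.
Step 2: lead(−18x⁴ + 24x³ − 29x² + 41x − 20) ÷ lead(D) = −18x⁴ ÷ −3x² = 6x². Subtract (6x²)·D = −18x⁴ + 30x³ − 12x². Remainder: −6x³ − 17x² + 41x − 20.
Step 3: lead(−6x³ − 17x² + 41x − 20) ÷ lead(D) = −6x³ ÷ −3x² = 2x. Subtract (2x)·D = −6x³ + 10x² − 4x. Remainder: −27x² + 45x − 20.
Step 4: lead(−27x² + 45x − 20) ÷ lead(D) = −27x² ÷ −3x² = 9. Subtract (9)·D = −27x² + 45x − 18. Remainder: −2.

R(x) = −2, so D(x) is not a factor of P(x). no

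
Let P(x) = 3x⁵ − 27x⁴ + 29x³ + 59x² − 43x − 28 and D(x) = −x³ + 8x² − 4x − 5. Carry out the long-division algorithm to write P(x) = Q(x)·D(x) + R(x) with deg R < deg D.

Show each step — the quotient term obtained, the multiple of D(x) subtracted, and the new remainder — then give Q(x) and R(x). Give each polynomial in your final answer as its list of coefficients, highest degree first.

Q = [-3, 3, 7]; R = [7]

Step 1: lead(3x⁵ − 27x⁴ + 29x³ + 59x² − 43x − 28) ÷ lead(D) = 3x⁵ ÷ −x³ = −3x². Subtract (−3x²)·D = 3x⁵ − 24x⁴ + 12x³ + 15x². Remainder: −3x⁴ + 17x³ + 44x² − 43x − 28.
Step 2: lead(−3x⁴ + 17x³ + 44x² − 43x − 28) ÷ lead(D) = −3x⁴ ÷ −x³ = 3x. Subtract (3x)·D = −3x⁴ + 24x³ − 12x² − 15x. Remainder: −7x³ + 56x² − 28x − 28.
Step 3: lead(−7x³ + 56x² − 28x − 28) ÷ lead(D) = −7x³ ÷ −x³ = 7. Subtract (7)·D = −7x³ + 56x² − 28x − 35. Remainder: 7.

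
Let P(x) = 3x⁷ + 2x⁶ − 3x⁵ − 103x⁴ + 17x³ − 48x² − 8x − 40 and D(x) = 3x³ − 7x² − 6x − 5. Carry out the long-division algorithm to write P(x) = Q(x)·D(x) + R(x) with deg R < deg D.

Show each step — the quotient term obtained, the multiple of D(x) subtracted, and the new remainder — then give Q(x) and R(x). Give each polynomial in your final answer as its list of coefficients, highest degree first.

Step 1: lead(3x⁷ + 2x⁶ − 3x⁵ − 103x⁴ + 17x³ − 48x² − 8x − 40) ÷ lead(D) = 3x⁷ ÷ 3x³ = x⁴. Subtract (x⁴)·D = 3x⁷ − 7x⁶ − 6x⁵ − 5x⁴. Remainder: 9x⁶ + 3x⁵ − 98x⁴ + 17x³ − 48x² − 8x − 40.
Step 2: lead(9x⁶ + 3x⁵ − 98x⁴ + 17x³ − 48x² − 8x − 40) ÷ lead(D) = 9x⁶ ÷ 3x³ = 3x³. Subtract (3x³)·D = 9x⁶ − 21x⁵ − 18x⁴ − 15x³. Remainder: 24x⁵ − 80x⁴ + 32x³ − 48x² − 8x − 40.
Step 3: lead(24x⁵ − 80x⁴ + 32x³ − 48x² − 8x − 40) ÷ lead(D) = 24x⁵ ÷ 3x³ = 8x². Subtract (8x²)·D = 24x⁵ − 56x⁴ − 48x³ − 40x². Remainder: −24x⁴ + 80x³ − 8x² − 8x − 40.
Step 4: lead(−24x⁴ + 80x³ − 8x² − 8x − 40) ÷ lead(D) = −24x⁴ ÷ 3x³ = −8x. Subtract (−8x)·D = −24x⁴ + 56x³ + 48x² + 40x. Remainder: 24x³ − 56x² − 48x − 40.
Step 5: lead(24x³ − 56x² − 48x − 40) ÷ lead(D) = 24x³ ÷ 3x³ = 8. Subtract (8)·D = 24x³ − 56x² − 48x − 40. Remainder: 0.

Q = [1, 3, 8, -8, 8]; R = [0]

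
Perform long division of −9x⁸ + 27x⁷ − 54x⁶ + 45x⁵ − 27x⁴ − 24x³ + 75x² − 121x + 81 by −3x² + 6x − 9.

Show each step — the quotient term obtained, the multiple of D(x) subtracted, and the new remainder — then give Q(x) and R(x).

Q(x) = 3x⁶ − 3x⁵ + 3x⁴ + 8x − 9; R(x) = 5x

Step 1: lead(−9x⁸ + 27x⁷ − 54x⁶ + 45x⁵ − 27x⁴ − 24x³ + 75x² − 121x + 81) ÷ lead(D) = −9x⁸ ÷ −3x² = 3x⁶. Subtract (3x⁶)·D = −9x⁸ + 18x⁷ − 27x⁶. Remainder: 9x⁷ − 27x⁶ + 45x⁵ − 27x⁴ − 24x³ + 75x² − 121x + 81.
Step 2: lead(9x⁷ − 27x⁶ + 45x⁵ − 27x⁴ − 24x³ + 75x² − 121x + 81) ÷ lead(D) = 9x⁷ ÷ −3x² = −3x⁵. Subtract (−3x⁵)·D = 9x⁷ − 18x⁶ + 27x⁵. Remainder: −9x⁶ + 18x⁵ − 27x⁴ − 24x³ + 75x² − 121x + 81.
Step 3: lead(−9x⁶ + 18x⁵ − 27x⁴ − 24x³ + 75x² − 121x + 81) ÷ lead(D) = −9x⁶ ÷ −3x² = 3x⁴. Subtract (3x⁴)·D = −9x⁶ + 18x⁵ − 27x⁴. Remainder: −24x³ + 75x² − 121x + 81.
Step 4: lead(−24x³ + 75x² − 121x + 81) ÷ lead(D) = −24x³ ÷ −3x² = 8x. Subtract (8x)·D = −24x³ + 48x² − 72x. Remainder: 27x² − 49x + 81.
Step 5: lead(27x² − 49x + 81) ÷ lead(D) = 27x² ÷ −3x² = −9. Subtract (−9)·D = 27x² − 54x + 81. Remainder: 5x.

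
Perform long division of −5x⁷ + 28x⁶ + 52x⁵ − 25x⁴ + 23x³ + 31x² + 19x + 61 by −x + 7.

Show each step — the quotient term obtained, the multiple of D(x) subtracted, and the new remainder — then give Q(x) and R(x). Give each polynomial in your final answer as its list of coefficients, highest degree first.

Q = [5, 7, -3, 4, 5, 4, 9]; R = [-2]

Step 1: lead(−5x⁷ + 28x⁶ + 52x⁵ − 25x⁴ + 23x³ + 31x² + 19x + 61) ÷ lead(D) = −5x⁷ ÷ −x = 5x⁶. Subtract (5x⁶)·D = −5x⁷ + 35x⁶. Remainder: −7x⁶ + 52x⁵ − 25x⁴ + 23x³ + 31x² + 19x + 61.
Step 2: lead(−7x⁶ + 52x⁵ − 25x⁴ + 23x³ + 31x² + 19x + 61) ÷ lead(D) = −7x⁶ ÷ −x = 7x⁵. Subtract (7x⁵)·D = −7x⁶ + 49x⁵. Remainder: 3x⁵ − 25x⁴ + 23x³ + 31x² + 19x + 61.
Step 3: lead(3x⁵ − 25x⁴ + 23x³ + 31x² + 19x + 61) ÷ lead(D) = 3x⁵ ÷ −x = −3x⁴. Subtract (−3x⁴)·D = 3x⁵ − 21x⁴. Remainder: −4x⁴ + 23x³ + 31x² + 19x + 61.
Step 4: lead(−4x⁴ + 23x³ + 31x² + 19x + 61) ÷ lead(D) = −4x⁴ ÷ −x = 4x³. Subtract (4x³)·D = −4x⁴ + 28x³. Remainder: −5x³ + 31x² + 19x + 61.
Step 5: lead(−5x³ + 31x² + 19x + 61) ÷ lead(D) = −5x³ ÷ −x = 5x². Subtract (5x²)·D = −5x³ + 35x². Remainder: −4x² + 19x + 61.
Step 6: lead(−4x² + 19x + 61) ÷ lead(D) = −4x² ÷ −x = 4x. Subtract (4x)·D = −4x² + 28x. Remainder: −9x + 61.
Step 7: lead(−9x + 61) ÷ lead(D) = −9x ÷ −x = 9. Subtract (9)·D = −9x + 63. Remainder: −2.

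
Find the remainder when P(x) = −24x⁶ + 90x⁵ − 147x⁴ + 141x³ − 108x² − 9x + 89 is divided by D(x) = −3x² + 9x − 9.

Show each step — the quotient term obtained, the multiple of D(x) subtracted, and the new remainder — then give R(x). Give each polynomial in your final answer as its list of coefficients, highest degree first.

R = [8]

Step 1: lead(−24x⁶ + 90x⁵ − 147x⁴ + 141x³ − 108x² − 9x + 89) ÷ lead(D) = −24x⁶ ÷ −3x² = 8x⁴. Subtract (8x⁴)·D = −24x⁶ + 72x⁵ − 72x⁴. Remainder: 18x⁵ − 75x⁴ + 141x³ − 108x² − 9x + 89.
Step 2: lead(18x⁵ − 75x⁴ + 141x³ − 108x² − 9x + 89) ÷ lead(D) = 18x⁵ ÷ −3x² = −6x³. Subtract (−6x³)·D = 18x⁵ − 54x⁴ + 54x³. Remainder: −21x⁴ + 87x³ − 108x² − 9x + 89.
Step 3: lead(−21x⁴ + 87x³ − 108x² − 9x + 89) ÷ lead(D) = −21x⁴ ÷ −3x² = 7x². Subtract (7x²)·D = −21x⁴ + 63x³ − 63x². Remainder: 24x³ − 45x² − 9x + 89.
Step 4: lead(24x³ − 45x² − 9x + 89) ÷ lead(D) = 24x³ ÷ −3x² = −8x. Subtract (−8x)·D = 24x³ − 72x² + 72x. Remainder: 27x² − 81x + 89.
Step 5: lead(27x² − 81x + 89) ÷ lead(D) = 27x² ÷ −3x² = −9. Subtract (−9)·D = 27x² − 81x + 81. Remainder: 8.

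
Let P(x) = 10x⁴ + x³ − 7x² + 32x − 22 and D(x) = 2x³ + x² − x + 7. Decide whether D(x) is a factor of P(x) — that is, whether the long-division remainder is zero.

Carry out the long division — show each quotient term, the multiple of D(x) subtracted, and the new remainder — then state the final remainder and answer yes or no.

Step 1: lead(10x⁴ + x³ − 7x² + 32x − 22) ÷ lead(D) = 10x⁴ ÷ 2x³ = 5x. Subtract (5x)·D = 10x⁴ + 5x³ − 5x² + 35x. Remainder: −4x³ − 2x² − 3x − 22.
Step 2: lead(−4x³ − 2x² − 3x − 22) ÷ lead(D) = −4x³ ÷ 2x³ = −2. Subtract (−2)·D = −4x³ − 2x² + 2x − 14. Remainder: −5x − 8.

R(x) = −5x − 8, so D(x) is not a factor of P(x). no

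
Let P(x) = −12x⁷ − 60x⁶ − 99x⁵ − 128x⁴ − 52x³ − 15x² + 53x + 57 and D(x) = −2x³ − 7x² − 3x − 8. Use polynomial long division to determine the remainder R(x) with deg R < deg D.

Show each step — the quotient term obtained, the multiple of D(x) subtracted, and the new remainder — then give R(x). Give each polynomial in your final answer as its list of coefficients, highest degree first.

Step 1: lead(−12x⁷ − 60x⁶ − 99x⁵ − 128x⁴ − 52x³ − 15x² + 53x + 57) ÷ lead(D) = −12x⁷ ÷ −2x³ = 6x⁴. Subtract (6x⁴)·D = −12x⁷ − 42x⁶ − 18x⁵ − 48x⁴. Remainder: −18x⁶ − 81x⁵ − 80x⁴ − 52x³ − 15x² + 53x + 57.
Step 2: lead(−18x⁶ − 81x⁵ − 80x⁴ − 52x³ − 15x² + 53x + 57) ÷ lead(D) = −18x⁶ ÷ −2x³ = 9x³. Subtract (9x³)·D = −18x⁶ − 63x⁵ − 27x⁴ − 72x³. Remainder: −18x⁵ − 53x⁴ + 20x³ − 15x² + 53x + 57.
Step 3: lead(−18x⁵ − 53x⁴ + 20x³ − 15x² + 53x + 57) ÷ lead(D) = −18x⁵ ÷ −2x³ = 9x². Subtract (9x²)·D = −18x⁵ − 63x⁴ − 27x³ − 72x². Remainder: 10x⁴ + 47x³ + 57x² + 53x + 57.
Step 4: lead(10x⁴ + 47x³ + 57x² + 53x + 57) ÷ lead(D) = 10x⁴ ÷ −2x³ = −5x. Subtract (−5x)·D = 10x⁴ + 35x³ + 15x² + 40x. Remainder: 12x³ + 42x² + 13x + 57.
Step 5: lead(12x³ + 42x² + 13x + 57) ÷ lead(D) = 12x³ ÷ −2x³ = −6. Subtract (−6)·D = 12x³ + 42x² + 18x + 48. Remainder: −5x + 9.

R = [-5, 9]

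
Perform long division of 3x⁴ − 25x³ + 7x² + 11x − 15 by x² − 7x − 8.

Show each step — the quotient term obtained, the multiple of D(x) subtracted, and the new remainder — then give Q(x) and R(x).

Q(x) = 3x² − 4x + 3; R(x) = 9

Step 1: lead(3x⁴ − 25x³ + 7x² + 11x − 15) ÷ lead(D) = 3x⁴ ÷ x² = 3x². Subtract (3x²)·D = 3x⁴ − 21x³ − 24x². Remainder: −4x³ + 31x² + 11x − 15.
Step 2: lead(−4x³ + 31x² + 11x − 15) ÷ lead(D) = −4x³ ÷ x² = −4x. Subtract (−4x)·D = −4x³ + 28x² + 32x. Remainder: 3x² − 21x − 15.
Step 3: lead(3x² − 21x − 15) ÷ lead(D) = 3x² ÷ x² = 3. Subtract (3)·D = 3x² − 21x − 24. Remainder: 9.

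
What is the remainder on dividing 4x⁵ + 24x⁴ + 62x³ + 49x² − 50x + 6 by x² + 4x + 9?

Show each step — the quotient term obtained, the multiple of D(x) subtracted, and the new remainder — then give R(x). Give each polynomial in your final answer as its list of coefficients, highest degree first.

R = [-3]

Step 1: lead(4x⁵ + 24x⁴ + 62x³ + 49x² − 50x + 6) ÷ lead(D) = 4x⁵ ÷ x² = 4x³. Subtract (4x³)·D = 4x⁵ + 16x⁴ + 36x³. Remainder: 8x⁴ + 26x³ + 49x² − 50x + 6.
Step 2: lead(8x⁴ + 26x³ + 49x² − 50x + 6) ÷ lead(D) = 8x⁴ ÷ x² = 8x². Subtract (8x²)·D = 8x⁴ + 32x³ + 72x². Remainder: −6x³ − 23x² − 50x + 6.
Step 3: lead(−6x³ − 23x² − 50x + 6) ÷ lead(D) = −6x³ ÷ x² = −6x. Subtract (−6x)·D = −6x³ − 24x² − 54x. Remainder: x² + 4x + 6.
Step 4: lead(x² + 4x + 6) ÷ lead(D) = x² ÷ x² = 1. Subtract (1)·D = x² + 4x + 9. Remainder: −3.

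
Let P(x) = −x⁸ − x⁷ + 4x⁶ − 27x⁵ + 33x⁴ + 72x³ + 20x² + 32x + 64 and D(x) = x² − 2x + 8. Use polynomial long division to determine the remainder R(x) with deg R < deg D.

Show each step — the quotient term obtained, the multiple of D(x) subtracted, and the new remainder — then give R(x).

R(x) = 0

Step 1: lead(−x⁸ − x⁷ + 4x⁶ − 27x⁵ + 33x⁴ + 72x³ + 20x² + 32x + 64) ÷ lead(D) = −x⁸ ÷ x² = −x⁶. Subtract (−x⁶)·D = −x⁸ + 2x⁷ − 8x⁶. Remainder: −3x⁷ + 12x⁶ − 27x⁵ + 33x⁴ + 72x³ + 20x² + 32x + 64.
Step 2: lead(−3x⁷ + 12x⁶ − 27x⁵ + 33x⁴ + 72x³ + 20x² + 32x + 64) ÷ lead(D) = −3x⁷ ÷ x² = −3x⁵. Subtract (−3x⁵)·D = −3x⁷ + 6x⁶ − 24x⁵. Remainder: 6x⁶ − 3x⁵ + 33x⁴ + 72x³ + 20x² + 32x + 64.
Step 3: lead(6x⁶ − 3x⁵ + 33x⁴ + 72x³ + 20x² + 32x + 64) ÷ lead(D) = 6x⁶ ÷ x² = 6x⁴. Subtract (6x⁴)·D = 6x⁶ − 12x⁵ + 48x⁴. Remainder: 9x⁵ − 15x⁴ + 72x³ + 20x² + 32x + 64.
Step 4: lead(9x⁵ − 15x⁴ + 72x³ + 20x² + 32x + 64) ÷ lead(D) = 9x⁵ ÷ x² = 9x³. Subtract (9x³)·D = 9x⁵ − 18x⁴ + 72x³. Remainder: 3x⁴ + 20x² + 32x + 64.
Step 5: lead(3x⁴ + 20x² + 32x + 64) ÷ lead(D) = 3x⁴ ÷ x² = 3x². Subtract (3x²)·D = 3x⁴ − 6x³ + 24x². Remainder: 6x³ − 4x² + 32x + 64.
Step 6: lead(6x³ − 4x² + 32x + 64) ÷ lead(D) = 6x³ ÷ x² = 6x. Subtract (6x)·D = 6x³ − 12x² + 48x. Remainder: 8x² − 16x + 64.
Step 7: lead(8x² − 16x + 64) ÷ lead(D) = 8x² ÷ x² = 8. Subtract (8)·D = 8x² − 16x + 64. Remainder: 0.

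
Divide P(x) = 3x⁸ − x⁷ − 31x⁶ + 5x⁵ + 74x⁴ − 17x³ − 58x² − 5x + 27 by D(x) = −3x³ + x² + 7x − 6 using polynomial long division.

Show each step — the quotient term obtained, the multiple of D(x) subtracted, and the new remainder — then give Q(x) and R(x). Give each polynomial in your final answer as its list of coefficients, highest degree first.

Q = [-1, 0, 8, 3, -5, -5]; R = [-3]

Step 1: lead(3x⁸ − x⁷ − 31x⁶ + 5x⁵ + 74x⁴ − 17x³ − 58x² − 5x + 27) ÷ lead(D) = 3x⁸ ÷ −3x³ = −x⁵. Subtract (−x⁵)·D = 3x⁸ − x⁷ − 7x⁶ + 6x⁵. Remainder: −24x⁶ − x⁵ + 74x⁴ − 17x³ − 58x² − 5x + 27.
Step 2: lead(−24x⁶ − x⁵ + 74x⁴ − 17x³ − 58x² − 5x + 27) ÷ lead(D) = −24x⁶ ÷ −3x³ = 8x³. Subtract (8x³)·D = −24x⁶ + 8x⁵ + 56x⁴ − 48x³. Remainder: −9x⁵ + 18x⁴ + 31x³ − 58x² − 5x + 27.
Step 3: lead(−9x⁵ + 18x⁴ + 31x³ − 58x² − 5x + 27) ÷ lead(D) = −9x⁵ ÷ −3x³ = 3x². Subtract (3x²)·D = −9x⁵ + 3x⁴ + 21x³ − 18x². Remainder: 15x⁴ + 10x³ − 40x² − 5x + 27.
Step 4: lead(15x⁴ + 10x³ − 40x² − 5x + 27) ÷ lead(D) = 15x⁴ ÷ −3x³ = −5x. Subtract (−5x)·D = 15x⁴ − 5x³ − 35x² + 30x. Remainder: 15x³ − 5x² − 35x + 27.
Step 5: lead(15x³ − 5x² − 35x + 27) ÷ lead(D) = 15x³ ÷ −3x³ = −5. Subtract (−5)·D = 15x³ − 5x² − 35x + 30. Remainder: −3.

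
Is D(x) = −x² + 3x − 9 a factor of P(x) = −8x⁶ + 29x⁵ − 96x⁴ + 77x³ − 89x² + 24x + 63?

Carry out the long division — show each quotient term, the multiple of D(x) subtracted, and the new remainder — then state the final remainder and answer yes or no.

R(x) = 0, so D(x) is a factor of P(x). yes

Step 1: lead(−8x⁶ + 29x⁵ − 96x⁴ + 77x³ − 89x² + 24x + 63) ÷ lead(D) = −8x⁶ ÷ −x² = 8x⁴. Subtract (8x⁴)·D = −8x⁶ + 24x⁵ − 72x⁴. Remainder: 5x⁵ − 24x⁴ + 77x³ − 89x² + 24x + 63.
Step 2: lead(5x⁵ − 24x⁴ + 77x³ − 89x² + 24x + 63) ÷ lead(D) = 5x⁵ ÷ −x² = −5x³. Subtract (−5x³)·D = 5x⁵ − 15x⁴ + 45x³. Remainder: −9x⁴ + 32x³ − 89x² + 24x + 63.
Step 3: lead(−9x⁴ + 32x³ − 89x² + 24x + 63) ÷ lead(D) = −9x⁴ ÷ −x² = 9x². Subtract (9x²)·D = −9x⁴ + 27x³ − 81x². Remainder: 5x³ − 8x² + 24x + 63.
Step 4: lead(5x³ − 8x² + 24x + 63) ÷ lead(D) = 5x³ ÷ −x² = −5x. Subtract (−5x)·D = 5x³ − 15x² + 45x. Remainder: 7x² − 21x + 63.
Step 5: lead(7x² − 21x + 63) ÷ lead(D) = 7x² ÷ −x² = −7. Subtract (−7)·D = 7x² − 21x + 63. Remainder: 0.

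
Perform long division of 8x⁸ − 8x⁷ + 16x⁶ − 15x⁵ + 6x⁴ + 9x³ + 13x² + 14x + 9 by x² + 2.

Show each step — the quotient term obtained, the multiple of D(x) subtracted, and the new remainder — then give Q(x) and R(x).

Step 1: lead(8x⁸ − 8x⁷ + 16x⁶ − 15x⁵ + 6x⁴ + 9x³ + 13x² + 14x + 9) ÷ lead(D) = 8x⁸ ÷ x² = 8x⁶. Subtract (8x⁶)·D = 8x⁸ + 16x⁶. Remainder: −8x⁷ − 15x⁵ + 6x⁴ + 9x³ + 13x² + 14x + 9.
Step 2: lead(−8x⁷ − 15x⁵ + 6x⁴ + 9x³ + 13x² + 14x + 9) ÷ lead(D) = −8x⁷ ÷ x² = −8x⁵. Subtract (−8x⁵)·D = −8x⁷ − 16x⁵. Remainder: x⁵ + 6x⁴ + 9x³ + 13x² + 14x + 9.
Step 3: lead(x⁵ + 6x⁴ + 9x³ + 13x² + 14x + 9) ÷ lead(D) = x⁵ ÷ x² = x³. Subtract (x³)·D = x⁵ + 2x³. Remainder: 6x⁴ + 7x³ + 13x² + 14x + 9.
Step 4: lead(6x⁴ + 7x³ + 13x² + 14x + 9) ÷ lead(D) = 6x⁴ ÷ x² = 6x². Subtract (6x²)·D = 6x⁴ + 12x². Remainder: 7x³ + x² + 14x + 9.
Step 5: lead(7x³ + x² + 14x + 9) ÷ lead(D) = 7x³ ÷ x² = 7x. Subtract (7x)·D = 7x³ + 14x. Remainder: x² + 9.
Step 6: lead(x² + 9) ÷ lead(D) = x² ÷ x² = 1. Subtract (1)·D = x² + 2. Remainder: 7.

Q(x) = 8x⁶ − 8x⁵ + x³ + 6x² + 7x + 1; R(x) = 7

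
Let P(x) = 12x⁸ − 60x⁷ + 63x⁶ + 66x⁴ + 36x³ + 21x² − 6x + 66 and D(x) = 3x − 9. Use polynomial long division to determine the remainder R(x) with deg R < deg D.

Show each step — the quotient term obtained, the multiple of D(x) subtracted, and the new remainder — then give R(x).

R(x) = −6

Step 1: lead(12x⁸ − 60x⁷ + 63x⁶ + 66x⁴ + 36x³ + 21x² − 6x + 66) ÷ lead(D) = 12x⁸ ÷ 3x = 4x⁷. Subtract (4x⁷)·D = 12x⁸ − 36x⁷. Remainder: −24x⁷ + 63x⁶ + 66x⁴ + 36x³ + 21x² − 6x + 66.
Step 2: lead(−24x⁷ + 63x⁶ + 66x⁴ + 36x³ + 21x² − 6x + 66) ÷ lead(D) = −24x⁷ ÷ 3x = −8x⁶. Subtract (−8x⁶)·D = −24x⁷ + 72x⁶. Remainder: −9x⁶ + 66x⁴ + 36x³ + 21x² − 6x + 66.
Step 3: lead(−9x⁶ + 66x⁴ + 36x³ + 21x² − 6x + 66) ÷ lead(D) = −9x⁶ ÷ 3x = −3x⁵. Subtract (−3x⁵)·D = −9x⁶ + 27x⁵. Remainder: −27x⁵ + 66x⁴ + 36x³ + 21x² − 6x + 66.
Step 4: lead(−27x⁵ + 66x⁴ + 36x³ + 21x² − 6x + 66) ÷ lead(D) = −27x⁵ ÷ 3x = −9x⁴. Subtract (−9x⁴)·D = −27x⁵ + 81x⁴. Remainder: −15x⁴ + 36x³ + 21x² − 6x + 66.
Step 5: lead(−15x⁴ + 36x³ + 21x² − 6x + 66) ÷ lead(D) = −15x⁴ ÷ 3x = −5x³. Subtract (−5x³)·D = −15x⁴ + 45x³. Remainder: −9x³ + 21x² − 6x + 66.
Step 6: lead(−9x³ + 21x² − 6x + 66) ÷ lead(D) = −9x³ ÷ 3x = −3x². Subtract (−3x²)·D = −9x³ + 27x². Remainder: −6x² − 6x + 66.
Step 7: lead(−6x² − 6x + 66) ÷ lead(D) = −6x² ÷ 3x = −2x. Subtract (−2x)·D = −6x² + 18x. Remainder: −24x + 66.
Step 8: lead(−24x + 66) ÷ lead(D) = −24x ÷ 3x = −8. Subtract (−8)·D = −24x + 72. Remainder: −6.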